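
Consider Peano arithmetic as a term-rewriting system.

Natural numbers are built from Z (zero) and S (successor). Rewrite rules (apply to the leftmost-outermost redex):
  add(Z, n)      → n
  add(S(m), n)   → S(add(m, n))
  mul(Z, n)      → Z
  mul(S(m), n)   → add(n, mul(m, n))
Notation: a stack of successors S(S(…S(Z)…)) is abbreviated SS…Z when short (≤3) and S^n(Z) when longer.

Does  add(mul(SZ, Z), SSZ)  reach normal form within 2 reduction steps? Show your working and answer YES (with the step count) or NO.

  start: add(mul(SZ, Z), SSZ)
  step 1: add(add(Z, mul(Z, Z)), SSZ)
  step 2: add(mul(Z, Z), SSZ)

Answer: NO — after 2 steps the term is add(mul(Z, Z), SSZ), not yet normal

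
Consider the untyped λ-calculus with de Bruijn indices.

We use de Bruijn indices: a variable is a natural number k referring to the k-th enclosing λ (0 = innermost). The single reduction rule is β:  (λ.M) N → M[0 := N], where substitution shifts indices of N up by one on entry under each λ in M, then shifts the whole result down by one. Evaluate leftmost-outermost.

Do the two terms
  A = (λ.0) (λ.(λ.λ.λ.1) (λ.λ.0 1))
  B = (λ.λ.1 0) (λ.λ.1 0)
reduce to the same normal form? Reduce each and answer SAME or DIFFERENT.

Answer: DIFFERENT — A ⇓ λ.λ.λ.1, B ⇓ λ.λ.1 0

Working:
Term A:
  start: (λ.0) (λ.(λ.λ.λ.1) (λ.λ.0 1))
  step 1: λ.(λ.λ.λ.1) (λ.λ.0 1)
  step 2: λ.λ.λ.1

Term B:
  start: (λ.λ.1 0) (λ.λ.1 0)
  step 1: λ.(λ.λ.1 0) 0
  step 2: λ.λ.1 0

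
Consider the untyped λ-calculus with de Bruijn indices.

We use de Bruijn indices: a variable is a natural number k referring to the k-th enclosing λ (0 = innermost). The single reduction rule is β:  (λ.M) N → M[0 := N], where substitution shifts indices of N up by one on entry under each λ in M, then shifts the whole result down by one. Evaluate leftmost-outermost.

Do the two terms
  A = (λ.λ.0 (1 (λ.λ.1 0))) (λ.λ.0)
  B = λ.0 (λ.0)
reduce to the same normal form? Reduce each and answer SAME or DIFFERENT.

Answer: SAME — A ⇓ λ.0 (λ.0), B ⇓ λ.0 (λ.0)

Reduction:
Term A:
  start: (λ.λ.0 (1 (λ.λ.1 0))) (λ.λ.0)
  [1] λ.0 ((λ.λ.0) (λ.λ.1 0))
  [2] λ.0 (λ.0)

Term B:
  start: λ.0 (λ.0)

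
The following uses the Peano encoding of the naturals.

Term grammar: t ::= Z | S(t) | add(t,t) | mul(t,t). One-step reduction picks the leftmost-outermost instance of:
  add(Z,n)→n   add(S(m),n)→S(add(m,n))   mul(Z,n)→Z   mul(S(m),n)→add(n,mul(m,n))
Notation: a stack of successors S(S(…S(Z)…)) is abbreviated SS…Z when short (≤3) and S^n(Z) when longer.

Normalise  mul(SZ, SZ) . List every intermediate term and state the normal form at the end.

Answer: normal form = SZ  (in 4 steps)

Working:
  start: mul(SZ, SZ)
  [1] add(SZ, mul(Z, SZ))
  [2] S(add(Z, mul(Z, SZ)))
  [3] S(mul(Z, SZ))
  [4] SZ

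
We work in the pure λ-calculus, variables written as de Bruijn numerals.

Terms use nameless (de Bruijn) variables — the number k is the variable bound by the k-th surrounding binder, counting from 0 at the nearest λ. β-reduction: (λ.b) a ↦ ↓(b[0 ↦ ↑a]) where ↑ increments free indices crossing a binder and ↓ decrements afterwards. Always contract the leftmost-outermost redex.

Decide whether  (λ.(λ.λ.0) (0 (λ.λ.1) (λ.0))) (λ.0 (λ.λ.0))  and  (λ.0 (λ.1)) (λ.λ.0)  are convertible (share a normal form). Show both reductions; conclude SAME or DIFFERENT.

Answer: SAME — A ⇓ λ.0, B ⇓ λ.0

Reduction:
Term A:
  start: (λ.(λ.λ.0) (0 (λ.λ.1) (λ.0))) (λ.0 (λ.λ.0))
  [1] (λ.λ.0) ((λ.0 (λ.λ.0)) (λ.λ.1) (λ.0))
  [2] λ.0

Term B:
  start: (λ.0 (λ.1)) (λ.λ.0)
  [1] (λ.λ.0) (λ.λ.λ.0)
  [2] λ.0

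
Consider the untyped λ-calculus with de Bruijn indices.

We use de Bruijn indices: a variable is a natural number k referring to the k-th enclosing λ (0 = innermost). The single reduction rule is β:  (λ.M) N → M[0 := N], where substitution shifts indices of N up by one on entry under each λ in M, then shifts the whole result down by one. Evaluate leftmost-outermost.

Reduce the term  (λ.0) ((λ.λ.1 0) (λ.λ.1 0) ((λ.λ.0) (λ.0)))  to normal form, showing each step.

  start: (λ.0) ((λ.λ.1 0) (λ.λ.1 0) ((λ.λ.0) (λ.0)))
  →1  (λ.λ.1 0) (λ.λ.1 0) ((λ.λ.0) (λ.0))
  →2  (λ.(λ.λ.1 0) 0) ((λ.λ.0) (λ.0))
  →3  (λ.λ.1 0) ((λ.λ.0) (λ.0))
  →4  λ.(λ.λ.0) (λ.0) 0
  →5  λ.(λ.0) 0
  →6  λ.0

Answer: normal form = λ.0  (in 6 steps)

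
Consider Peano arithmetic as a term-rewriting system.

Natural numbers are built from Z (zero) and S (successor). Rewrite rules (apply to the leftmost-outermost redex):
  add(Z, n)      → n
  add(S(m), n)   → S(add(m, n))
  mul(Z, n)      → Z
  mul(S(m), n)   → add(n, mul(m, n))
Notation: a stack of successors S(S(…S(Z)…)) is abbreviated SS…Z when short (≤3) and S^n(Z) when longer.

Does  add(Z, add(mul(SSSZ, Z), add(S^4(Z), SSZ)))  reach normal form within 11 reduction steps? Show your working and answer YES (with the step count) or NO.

Answer: NO — after 11 steps the term is S(S(add(SSZ, SSZ))), not yet normal

Reduction:
  start: add(Z, add(mul(SSSZ, Z), add(S^4(Z), SSZ)))
  [1] add(mul(SSSZ, Z), add(S^4(Z), SSZ))
  [2] add(add(Z, mul(SSZ, Z)), add(S^4(Z), SSZ))
  [3] add(mul(SSZ, Z), add(S^4(Z), SSZ))
  [4] add(add(Z, mul(SZ, Z)), add(S^4(Z), SSZ))
  [5] add(mul(SZ, Z), add(S^4(Z), SSZ))
  [6] add(add(Z, mul(Z, Z)), add(S^4(Z), SSZ))
  [7] add(mul(Z, Z), add(S^4(Z), SSZ))
  [8] add(Z, add(S^4(Z), SSZ))
  [9] add(S^4(Z), SSZ)
  [10] S(add(SSSZ, SSZ))
  [11] S(S(add(SSZ, SSZ)))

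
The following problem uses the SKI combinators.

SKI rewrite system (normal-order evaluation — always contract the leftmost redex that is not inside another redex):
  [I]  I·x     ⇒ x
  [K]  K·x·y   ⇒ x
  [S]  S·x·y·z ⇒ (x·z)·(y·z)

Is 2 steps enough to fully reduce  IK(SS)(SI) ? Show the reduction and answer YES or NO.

  start: IK(SS)(SI)
  step 1: K(SS)(SI)
  step 2: SS

Answer: YES — reaches normal form SS in 2 ≤ 2 steps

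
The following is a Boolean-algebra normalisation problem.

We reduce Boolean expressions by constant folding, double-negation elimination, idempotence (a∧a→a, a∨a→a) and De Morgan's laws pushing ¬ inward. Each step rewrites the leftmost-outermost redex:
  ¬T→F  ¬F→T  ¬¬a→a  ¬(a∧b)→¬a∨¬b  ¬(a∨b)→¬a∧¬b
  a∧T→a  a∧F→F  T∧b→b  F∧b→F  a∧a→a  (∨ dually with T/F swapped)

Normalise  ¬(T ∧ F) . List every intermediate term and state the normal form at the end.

  start: ¬(T ∧ F)
  step 1: ¬T ∨ ¬F
  step 2: F ∨ ¬F
  step 3: ¬F
  step 4: T

Answer: normal form = T  (in 4 steps)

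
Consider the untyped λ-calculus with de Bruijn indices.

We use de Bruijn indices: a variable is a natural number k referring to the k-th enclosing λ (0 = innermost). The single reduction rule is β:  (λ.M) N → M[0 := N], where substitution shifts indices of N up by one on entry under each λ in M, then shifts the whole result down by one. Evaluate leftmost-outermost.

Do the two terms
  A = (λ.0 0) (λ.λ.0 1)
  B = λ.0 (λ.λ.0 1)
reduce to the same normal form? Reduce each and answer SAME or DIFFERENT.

Answer: SAME — A ⇓ λ.0 (λ.λ.0 1), B ⇓ λ.0 (λ.λ.0 1)

Derivation:
Term A:
  start: (λ.0 0) (λ.λ.0 1)
  →1  (λ.λ.0 1) (λ.λ.0 1)
  →2  λ.0 (λ.λ.0 1)

Term B:
  start: λ.0 (λ.λ.0 1)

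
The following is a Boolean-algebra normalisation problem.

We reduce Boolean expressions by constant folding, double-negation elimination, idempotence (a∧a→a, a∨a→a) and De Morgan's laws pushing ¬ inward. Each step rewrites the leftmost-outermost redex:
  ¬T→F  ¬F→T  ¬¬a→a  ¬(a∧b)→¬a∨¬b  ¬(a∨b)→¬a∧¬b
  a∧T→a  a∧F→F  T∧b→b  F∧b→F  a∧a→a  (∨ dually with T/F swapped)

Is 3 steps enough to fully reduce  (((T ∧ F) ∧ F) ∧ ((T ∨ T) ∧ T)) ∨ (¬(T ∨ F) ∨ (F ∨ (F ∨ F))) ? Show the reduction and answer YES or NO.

  start: (((T ∧ F) ∧ F) ∧ ((T ∨ T) ∧ T)) ∨ (¬(T ∨ F) ∨ (F ∨ (F ∨ F)))
  [1] (F ∧ ((T ∨ T) ∧ T)) ∨ (¬(T ∨ F) ∨ (F ∨ (F ∨ F)))
  [2] F ∨ (¬(T ∨ F) ∨ (F ∨ (F ∨ F)))
  [3] ¬(T ∨ F) ∨ (F ∨ (F ∨ F))

Answer: NO — after 3 steps the term is ¬(T ∨ F) ∨ (F ∨ (F ∨ F)), not yet normal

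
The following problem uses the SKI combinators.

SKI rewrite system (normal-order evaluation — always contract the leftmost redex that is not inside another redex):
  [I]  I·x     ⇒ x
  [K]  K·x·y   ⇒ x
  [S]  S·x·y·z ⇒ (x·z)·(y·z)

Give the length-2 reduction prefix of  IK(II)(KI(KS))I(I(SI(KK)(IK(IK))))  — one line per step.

Answer: after 2 steps: III(I(SI(KK)(IK(IK))))

Reduction:
  start: IK(II)(KI(KS))I(I(SI(KK)(IK(IK))))
  →1  K(II)(KI(KS))I(I(SI(KK)(IK(IK))))
  →2  III(I(SI(KK)(IK(IK))))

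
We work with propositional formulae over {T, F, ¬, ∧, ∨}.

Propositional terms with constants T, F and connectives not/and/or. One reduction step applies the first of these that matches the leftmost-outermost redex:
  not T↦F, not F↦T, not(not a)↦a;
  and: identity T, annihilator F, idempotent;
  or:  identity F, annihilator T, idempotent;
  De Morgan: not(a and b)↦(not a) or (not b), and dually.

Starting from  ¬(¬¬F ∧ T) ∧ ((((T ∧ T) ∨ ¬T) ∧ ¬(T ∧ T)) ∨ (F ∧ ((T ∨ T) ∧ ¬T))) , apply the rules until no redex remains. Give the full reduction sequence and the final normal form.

Answer: normal form = F  (in 13 steps)

Working:
  start: ¬(¬¬F ∧ T) ∧ ((((T ∧ T) ∨ ¬T) ∧ ¬(T ∧ T)) ∨ (F ∧ ((T ∨ T) ∧ ¬T)))
  [1] (¬¬¬F ∨ ¬T) ∧ ((((T ∧ T) ∨ ¬T) ∧ ¬(T ∧ T)) ∨ (F ∧ ((T ∨ T) ∧ ¬T)))
  [2] (¬F ∨ ¬T) ∧ ((((T ∧ T) ∨ ¬T) ∧ ¬(T ∧ T)) ∨ (F ∧ ((T ∨ T) ∧ ¬T)))
  [3] (T ∨ ¬T) ∧ ((((T ∧ T) ∨ ¬T) ∧ ¬(T ∧ T)) ∨ (F ∧ ((T ∨ T) ∧ ¬T)))
  [4] T ∧ ((((T ∧ T) ∨ ¬T) ∧ ¬(T ∧ T)) ∨ (F ∧ ((T ∨ T) ∧ ¬T)))
  [5] (((T ∧ T) ∨ ¬T) ∧ ¬(T ∧ T)) ∨ (F ∧ ((T ∨ T) ∧ ¬T))
  [6] ((T ∨ ¬T) ∧ ¬(T ∧ T)) ∨ (F ∧ ((T ∨ T) ∧ ¬T))
  [7] (T ∧ ¬(T ∧ T)) ∨ (F ∧ ((T ∨ T) ∧ ¬T))
  [8] ¬(T ∧ T) ∨ (F ∧ ((T ∨ T) ∧ ¬T))
  [9] (¬T ∨ ¬T) ∨ (F ∧ ((T ∨ T) ∧ ¬T))
  [10] ¬T ∨ (F ∧ ((T ∨ T) ∧ ¬T))
  [11] F ∨ (F ∧ ((T ∨ T) ∧ ¬T))
  [12] F ∧ ((T ∨ T) ∧ ¬T)
  [13] F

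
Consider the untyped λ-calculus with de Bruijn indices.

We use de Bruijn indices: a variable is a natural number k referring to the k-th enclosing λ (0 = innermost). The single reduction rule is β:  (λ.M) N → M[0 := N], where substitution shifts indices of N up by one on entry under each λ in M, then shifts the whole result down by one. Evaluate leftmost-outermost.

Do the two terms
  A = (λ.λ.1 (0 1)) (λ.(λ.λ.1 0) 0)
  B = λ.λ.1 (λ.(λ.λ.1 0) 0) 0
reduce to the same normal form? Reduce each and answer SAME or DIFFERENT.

Answer: SAME — A ⇓ λ.λ.1 (λ.λ.1 0) 0, B ⇓ λ.λ.1 (λ.λ.1 0) 0

Working:
Term A:
  start: (λ.λ.1 (0 1)) (λ.(λ.λ.1 0) 0)
  →1  λ.(λ.(λ.λ.1 0) 0) (0 (λ.(λ.λ.1 0) 0))
  →2  λ.(λ.λ.1 0) (0 (λ.(λ.λ.1 0) 0))
  →3  λ.λ.1 (λ.(λ.λ.1 0) 0) 0
  →4  λ.λ.1 (λ.λ.1 0) 0

Term B:
  start: λ.λ.1 (λ.(λ.λ.1 0) 0) 0
  →1  λ.λ.1 (λ.λ.1 0) 0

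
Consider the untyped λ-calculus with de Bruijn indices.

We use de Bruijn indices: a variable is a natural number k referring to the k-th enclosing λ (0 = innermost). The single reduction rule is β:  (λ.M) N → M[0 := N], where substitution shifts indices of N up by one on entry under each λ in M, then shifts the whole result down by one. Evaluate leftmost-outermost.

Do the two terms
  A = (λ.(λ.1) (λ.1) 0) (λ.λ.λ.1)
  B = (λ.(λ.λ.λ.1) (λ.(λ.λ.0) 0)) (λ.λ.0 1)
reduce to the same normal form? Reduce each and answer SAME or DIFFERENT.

Term A:
  start: (λ.(λ.1) (λ.1) 0) (λ.λ.λ.1)
  [1] (λ.λ.λ.λ.1) (λ.λ.λ.λ.1) (λ.λ.λ.1)
  [2] (λ.λ.λ.1) (λ.λ.λ.1)
  [3] λ.λ.1

Term B:
  start: (λ.(λ.λ.λ.1) (λ.(λ.λ.0) 0)) (λ.λ.0 1)
  [1] (λ.λ.λ.1) (λ.(λ.λ.0) 0)
  [2] λ.λ.1

Answer: SAME — A ⇓ λ.λ.1, B ⇓ λ.λ.1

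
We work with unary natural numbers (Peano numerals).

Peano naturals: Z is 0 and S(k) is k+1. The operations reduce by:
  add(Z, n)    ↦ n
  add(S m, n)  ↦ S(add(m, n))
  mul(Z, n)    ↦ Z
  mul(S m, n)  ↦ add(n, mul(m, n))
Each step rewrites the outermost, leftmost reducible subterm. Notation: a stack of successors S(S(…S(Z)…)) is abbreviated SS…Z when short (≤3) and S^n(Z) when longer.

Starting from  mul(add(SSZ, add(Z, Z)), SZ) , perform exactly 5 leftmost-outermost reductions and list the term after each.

Answer: after 5 steps: S(mul(S(add(Z, add(Z, Z))), SZ))

Reduction:
  start: mul(add(SSZ, add(Z, Z)), SZ)
  →1  mul(S(add(SZ, add(Z, Z))), SZ)
  →2  add(SZ, mul(add(SZ, add(Z, Z)), SZ))
  →3  S(add(Z, mul(add(SZ, add(Z, Z)), SZ)))
  →4  S(mul(add(SZ, add(Z, Z)), SZ))
  →5  S(mul(S(add(Z, add(Z, Z))), SZ))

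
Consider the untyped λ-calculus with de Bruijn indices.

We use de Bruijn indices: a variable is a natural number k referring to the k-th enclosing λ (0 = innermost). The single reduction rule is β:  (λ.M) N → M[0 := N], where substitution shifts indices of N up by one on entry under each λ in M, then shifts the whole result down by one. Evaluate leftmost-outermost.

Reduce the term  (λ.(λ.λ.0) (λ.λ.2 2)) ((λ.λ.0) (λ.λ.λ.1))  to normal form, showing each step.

Answer: normal form = λ.0  (in 2 steps)

Working:
  start: (λ.(λ.λ.0) (λ.λ.2 2)) ((λ.λ.0) (λ.λ.λ.1))
  step 1: (λ.λ.0) (λ.λ.(λ.λ.0) (λ.λ.λ.1) ((λ.λ.0) (λ.λ.λ.1)))
  step 2: λ.0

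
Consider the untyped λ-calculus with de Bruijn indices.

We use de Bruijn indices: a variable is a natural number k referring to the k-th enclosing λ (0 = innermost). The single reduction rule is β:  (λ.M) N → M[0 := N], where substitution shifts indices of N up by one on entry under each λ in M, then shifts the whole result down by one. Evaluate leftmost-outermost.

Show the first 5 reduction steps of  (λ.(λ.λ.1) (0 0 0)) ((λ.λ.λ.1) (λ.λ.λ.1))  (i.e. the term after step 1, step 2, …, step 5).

Answer: after 5 steps: λ.(λ.λ.λ.1) (λ.λ.λ.1)

Derivation:
  start: (λ.(λ.λ.1) (0 0 0)) ((λ.λ.λ.1) (λ.λ.λ.1))
  →1  (λ.λ.1) ((λ.λ.λ.1) (λ.λ.λ.1) ((λ.λ.λ.1) (λ.λ.λ.1)) ((λ.λ.λ.1) (λ.λ.λ.1)))
  →2  λ.(λ.λ.λ.1) (λ.λ.λ.1) ((λ.λ.λ.1) (λ.λ.λ.1)) ((λ.λ.λ.1) (λ.λ.λ.1))
  →3  λ.(λ.λ.1) ((λ.λ.λ.1) (λ.λ.λ.1)) ((λ.λ.λ.1) (λ.λ.λ.1))
  →4  λ.(λ.(λ.λ.λ.1) (λ.λ.λ.1)) ((λ.λ.λ.1) (λ.λ.λ.1))
  →5  λ.(λ.λ.λ.1) (λ.λ.λ.1)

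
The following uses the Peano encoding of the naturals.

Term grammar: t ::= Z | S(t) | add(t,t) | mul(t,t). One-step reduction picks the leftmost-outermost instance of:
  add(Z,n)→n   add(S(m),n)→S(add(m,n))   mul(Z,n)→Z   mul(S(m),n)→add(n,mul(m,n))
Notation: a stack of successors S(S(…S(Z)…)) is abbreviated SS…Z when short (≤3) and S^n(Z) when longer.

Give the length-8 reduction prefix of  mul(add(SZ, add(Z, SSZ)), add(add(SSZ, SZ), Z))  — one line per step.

  start: mul(add(SZ, add(Z, SSZ)), add(add(SSZ, SZ), Z))
  [1] mul(S(add(Z, add(Z, SSZ))), add(add(SSZ, SZ), Z))
  [2] add(add(add(SSZ, SZ), Z), mul(add(Z, add(Z, SSZ)), add(add(SSZ, SZ), Z)))
  [3] add(add(S(add(SZ, SZ)), Z), mul(add(Z, add(Z, SSZ)), add(add(SSZ, SZ), Z)))
  [4] add(S(add(add(SZ, SZ), Z)), mul(add(Z, add(Z, SSZ)), add(add(SSZ, SZ), Z)))
  [5] S(add(add(add(SZ, SZ), Z), mul(add(Z, add(Z, SSZ)), add(add(SSZ, SZ), Z))))
  [6] S(add(add(S(add(Z, SZ)), Z), mul(add(Z, add(Z, SSZ)), add(add(SSZ, SZ), Z))))
  [7] S(add(S(add(add(Z, SZ), Z)), mul(add(Z, add(Z, SSZ)), add(add(SSZ, SZ), Z))))
  [8] S(S(add(add(add(Z, SZ), Z), mul(add(Z, add(Z, SSZ)), add(add(SSZ, SZ), Z)))))

Answer: after 8 steps: S(S(add(add(add(Z, SZ), Z), mul(add(Z, add(Z, SSZ)), add(add(SSZ, SZ), Z)))))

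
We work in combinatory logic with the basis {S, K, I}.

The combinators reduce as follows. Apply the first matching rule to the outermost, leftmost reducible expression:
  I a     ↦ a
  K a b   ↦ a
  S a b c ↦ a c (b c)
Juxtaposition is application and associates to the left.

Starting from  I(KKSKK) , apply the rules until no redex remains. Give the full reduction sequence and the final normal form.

Answer: normal form = K  (in 3 steps)

Derivation:
  start: I(KKSKK)
  step 1: KKSKK
  step 2: KKK
  step 3: K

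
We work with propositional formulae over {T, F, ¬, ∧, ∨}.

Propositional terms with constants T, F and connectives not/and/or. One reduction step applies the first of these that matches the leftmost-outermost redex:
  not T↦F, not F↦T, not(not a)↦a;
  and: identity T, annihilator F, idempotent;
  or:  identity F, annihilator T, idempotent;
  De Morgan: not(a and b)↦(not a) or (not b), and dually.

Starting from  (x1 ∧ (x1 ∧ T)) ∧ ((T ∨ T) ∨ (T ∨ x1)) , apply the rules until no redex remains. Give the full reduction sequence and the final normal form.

  start: (x1 ∧ (x1 ∧ T)) ∧ ((T ∨ T) ∨ (T ∨ x1))
  [1] (x1 ∧ x1) ∧ ((T ∨ T) ∨ (T ∨ x1))
  [2] x1 ∧ ((T ∨ T) ∨ (T ∨ x1))
  [3] x1 ∧ (T ∨ (T ∨ x1))
  [4] x1 ∧ T
  [5] x1

Answer: normal form = x1  (in 5 steps)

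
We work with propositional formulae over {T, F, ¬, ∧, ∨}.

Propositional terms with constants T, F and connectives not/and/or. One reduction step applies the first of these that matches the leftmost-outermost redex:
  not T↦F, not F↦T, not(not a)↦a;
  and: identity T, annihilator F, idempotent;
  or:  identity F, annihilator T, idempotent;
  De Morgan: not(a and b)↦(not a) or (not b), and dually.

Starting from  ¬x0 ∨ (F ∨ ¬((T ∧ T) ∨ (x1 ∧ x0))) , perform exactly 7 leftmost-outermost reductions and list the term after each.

  start: ¬x0 ∨ (F ∨ ¬((T ∧ T) ∨ (x1 ∧ x0)))
  →1  ¬x0 ∨ ¬((T ∧ T) ∨ (x1 ∧ x0))
  →2  ¬x0 ∨ (¬(T ∧ T) ∧ ¬(x1 ∧ x0))
  →3  ¬x0 ∨ ((¬T ∨ ¬T) ∧ ¬(x1 ∧ x0))
  →4  ¬x0 ∨ (¬T ∧ ¬(x1 ∧ x0))
  →5  ¬x0 ∨ (F ∧ ¬(x1 ∧ x0))
  →6  ¬x0 ∨ F
  →7  ¬x0

Answer: after 7 steps: ¬x0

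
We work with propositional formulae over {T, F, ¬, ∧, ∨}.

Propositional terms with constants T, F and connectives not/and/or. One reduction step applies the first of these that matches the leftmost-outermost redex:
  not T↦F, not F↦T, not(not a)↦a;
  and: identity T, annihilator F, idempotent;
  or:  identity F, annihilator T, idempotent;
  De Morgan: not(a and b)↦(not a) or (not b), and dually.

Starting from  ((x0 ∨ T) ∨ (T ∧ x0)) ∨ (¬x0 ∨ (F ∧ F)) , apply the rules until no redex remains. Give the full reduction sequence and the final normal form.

  start: ((x0 ∨ T) ∨ (T ∧ x0)) ∨ (¬x0 ∨ (F ∧ F))
  step 1: (T ∨ (T ∧ x0)) ∨ (¬x0 ∨ (F ∧ F))
  step 2: T ∨ (¬x0 ∨ (F ∧ F))
  step 3: T

Answer: normal form = T  (in 3 steps)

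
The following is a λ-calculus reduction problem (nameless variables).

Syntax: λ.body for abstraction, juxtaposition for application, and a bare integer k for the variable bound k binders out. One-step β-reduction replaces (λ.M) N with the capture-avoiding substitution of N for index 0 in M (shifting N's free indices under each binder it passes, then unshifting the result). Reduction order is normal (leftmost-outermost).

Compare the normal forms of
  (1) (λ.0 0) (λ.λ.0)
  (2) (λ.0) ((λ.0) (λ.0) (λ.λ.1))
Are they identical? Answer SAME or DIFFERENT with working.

Term A:
  start: (λ.0 0) (λ.λ.0)
  [1] (λ.λ.0) (λ.λ.0)
  [2] λ.0

Term B:
  start: (λ.0) ((λ.0) (λ.0) (λ.λ.1))
  [1] (λ.0) (λ.0) (λ.λ.1)
  [2] (λ.0) (λ.λ.1)
  [3] λ.λ.1

Answer: DIFFERENT — A ⇓ λ.0, B ⇓ λ.λ.1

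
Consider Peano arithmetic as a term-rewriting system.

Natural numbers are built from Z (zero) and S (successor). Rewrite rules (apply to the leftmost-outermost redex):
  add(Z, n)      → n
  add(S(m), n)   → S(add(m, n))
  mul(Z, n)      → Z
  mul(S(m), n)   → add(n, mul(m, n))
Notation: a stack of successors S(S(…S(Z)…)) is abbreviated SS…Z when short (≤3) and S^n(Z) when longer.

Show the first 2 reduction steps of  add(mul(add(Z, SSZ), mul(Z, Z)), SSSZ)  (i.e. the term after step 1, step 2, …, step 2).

  start: add(mul(add(Z, SSZ), mul(Z, Z)), SSSZ)
  [1] add(mul(SSZ, mul(Z, Z)), SSSZ)
  [2] add(add(mul(Z, Z), mul(SZ, mul(Z, Z))), SSSZ)

Answer: after 2 steps: add(add(mul(Z, Z), mul(SZ, mul(Z, Z))), SSSZ)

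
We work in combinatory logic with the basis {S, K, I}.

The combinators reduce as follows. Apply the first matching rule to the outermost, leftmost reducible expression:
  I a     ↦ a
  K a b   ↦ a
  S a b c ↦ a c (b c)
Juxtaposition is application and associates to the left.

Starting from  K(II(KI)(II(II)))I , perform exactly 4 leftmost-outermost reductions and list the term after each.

  start: K(II(KI)(II(II)))I
  step 1: II(KI)(II(II))
  step 2: I(KI)(II(II))
  step 3: KI(II(II))
  step 4: I

Answer: after 4 steps: I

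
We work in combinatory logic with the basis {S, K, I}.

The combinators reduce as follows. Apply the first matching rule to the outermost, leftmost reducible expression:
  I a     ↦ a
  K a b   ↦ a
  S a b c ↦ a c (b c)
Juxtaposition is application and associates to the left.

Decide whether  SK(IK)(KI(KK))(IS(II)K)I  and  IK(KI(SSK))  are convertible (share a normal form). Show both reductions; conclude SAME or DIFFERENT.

Answer: SAME — A ⇓ KI, B ⇓ KI

Working:
Term A:
  start: SK(IK)(KI(KK))(IS(II)K)I
  step 1: K(KI(KK))(IK(KI(KK)))(IS(II)K)I
  step 2: KI(KK)(IS(II)K)I
  step 3: I(IS(II)K)I
  step 4: IS(II)KI
  step 5: S(II)KI
  step 6: III(KI)
  step 7: II(KI)
  step 8: I(KI)
  step 9: KI

Term B:
  start: IK(KI(SSK))
  step 1: K(KI(SSK))
  step 2: KI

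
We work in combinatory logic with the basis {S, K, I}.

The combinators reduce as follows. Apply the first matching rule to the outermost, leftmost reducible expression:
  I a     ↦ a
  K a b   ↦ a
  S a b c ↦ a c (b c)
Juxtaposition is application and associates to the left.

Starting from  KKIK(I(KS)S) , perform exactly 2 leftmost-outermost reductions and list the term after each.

Answer: after 2 steps: K

Reduction:
  start: KKIK(I(KS)S)
  [1] KK(I(KS)S)
  [2] K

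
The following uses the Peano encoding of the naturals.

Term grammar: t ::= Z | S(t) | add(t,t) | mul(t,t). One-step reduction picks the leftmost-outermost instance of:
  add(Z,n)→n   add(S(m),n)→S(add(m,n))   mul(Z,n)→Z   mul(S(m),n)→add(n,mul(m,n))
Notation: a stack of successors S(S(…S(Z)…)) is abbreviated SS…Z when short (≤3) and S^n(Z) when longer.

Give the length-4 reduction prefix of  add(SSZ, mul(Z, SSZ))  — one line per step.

Answer: after 4 steps: SSZ

Working:
  start: add(SSZ, mul(Z, SSZ))
  [1] S(add(SZ, mul(Z, SSZ)))
  [2] S(S(add(Z, mul(Z, SSZ))))
  [3] S(S(mul(Z, SSZ)))
  [4] SSZ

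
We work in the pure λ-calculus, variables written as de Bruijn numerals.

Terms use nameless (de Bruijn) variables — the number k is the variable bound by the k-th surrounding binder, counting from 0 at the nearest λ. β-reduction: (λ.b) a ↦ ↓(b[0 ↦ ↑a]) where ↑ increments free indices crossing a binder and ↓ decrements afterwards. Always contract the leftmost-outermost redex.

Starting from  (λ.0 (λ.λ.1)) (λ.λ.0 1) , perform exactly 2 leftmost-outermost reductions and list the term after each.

  start: (λ.0 (λ.λ.1)) (λ.λ.0 1)
  step 1: (λ.λ.0 1) (λ.λ.1)
  step 2: λ.0 (λ.λ.1)

Answer: after 2 steps: λ.0 (λ.λ.1)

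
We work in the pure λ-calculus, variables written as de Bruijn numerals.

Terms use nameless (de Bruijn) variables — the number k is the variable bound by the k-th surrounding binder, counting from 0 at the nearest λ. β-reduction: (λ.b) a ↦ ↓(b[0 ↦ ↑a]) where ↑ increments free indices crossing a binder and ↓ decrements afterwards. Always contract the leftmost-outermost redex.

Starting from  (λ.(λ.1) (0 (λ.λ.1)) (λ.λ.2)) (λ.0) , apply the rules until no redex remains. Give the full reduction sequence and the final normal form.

  start: (λ.(λ.1) (0 (λ.λ.1)) (λ.λ.2)) (λ.0)
  [1] (λ.λ.0) ((λ.0) (λ.λ.1)) (λ.λ.λ.0)
  [2] (λ.0) (λ.λ.λ.0)
  [3] λ.λ.λ.0

Answer: normal form = λ.λ.λ.0  (in 3 steps)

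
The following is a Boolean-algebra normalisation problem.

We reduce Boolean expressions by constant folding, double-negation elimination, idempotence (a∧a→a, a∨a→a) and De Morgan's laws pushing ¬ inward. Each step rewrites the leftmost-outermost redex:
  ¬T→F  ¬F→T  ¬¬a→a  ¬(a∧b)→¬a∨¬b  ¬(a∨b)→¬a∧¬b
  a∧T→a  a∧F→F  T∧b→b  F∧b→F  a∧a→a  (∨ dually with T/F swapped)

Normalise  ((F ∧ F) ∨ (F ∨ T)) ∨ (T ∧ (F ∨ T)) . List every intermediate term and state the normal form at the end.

Answer: normal form = T  (in 4 steps)

Reduction:
  start: ((F ∧ F) ∨ (F ∨ T)) ∨ (T ∧ (F ∨ T))
  step 1: (F ∨ (F ∨ T)) ∨ (T ∧ (F ∨ T))
  step 2: (F ∨ T) ∨ (T ∧ (F ∨ T))
  step 3: T ∨ (T ∧ (F ∨ T))
  step 4: T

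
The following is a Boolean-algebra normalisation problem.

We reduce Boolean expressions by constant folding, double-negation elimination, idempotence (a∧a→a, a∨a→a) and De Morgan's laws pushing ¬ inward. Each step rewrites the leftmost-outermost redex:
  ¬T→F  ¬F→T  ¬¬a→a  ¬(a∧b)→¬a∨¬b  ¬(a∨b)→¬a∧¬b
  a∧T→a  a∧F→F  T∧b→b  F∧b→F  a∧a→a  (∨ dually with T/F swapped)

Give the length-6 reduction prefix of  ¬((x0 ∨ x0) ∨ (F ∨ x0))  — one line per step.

  start: ¬((x0 ∨ x0) ∨ (F ∨ x0))
  →1  ¬(x0 ∨ x0) ∧ ¬(F ∨ x0)
  →2  (¬x0 ∧ ¬x0) ∧ ¬(F ∨ x0)
  →3  ¬x0 ∧ ¬(F ∨ x0)
  →4  ¬x0 ∧ (¬F ∧ ¬x0)
  →5  ¬x0 ∧ (T ∧ ¬x0)
  →6  ¬x0 ∧ ¬x0

Answer: after 6 steps: ¬x0 ∧ ¬x0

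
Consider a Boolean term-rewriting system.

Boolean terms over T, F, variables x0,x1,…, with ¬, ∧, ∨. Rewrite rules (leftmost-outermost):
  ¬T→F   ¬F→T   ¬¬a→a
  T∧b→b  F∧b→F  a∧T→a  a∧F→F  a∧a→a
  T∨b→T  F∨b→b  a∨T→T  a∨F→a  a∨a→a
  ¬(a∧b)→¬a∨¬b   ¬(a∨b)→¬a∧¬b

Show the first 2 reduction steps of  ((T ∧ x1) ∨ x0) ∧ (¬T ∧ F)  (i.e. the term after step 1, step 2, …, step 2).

Answer: after 2 steps: (x1 ∨ x0) ∧ F

Reduction:
  start: ((T ∧ x1) ∨ x0) ∧ (¬T ∧ F)
  →1  (x1 ∨ x0) ∧ (¬T ∧ F)
  →2  (x1 ∨ x0) ∧ F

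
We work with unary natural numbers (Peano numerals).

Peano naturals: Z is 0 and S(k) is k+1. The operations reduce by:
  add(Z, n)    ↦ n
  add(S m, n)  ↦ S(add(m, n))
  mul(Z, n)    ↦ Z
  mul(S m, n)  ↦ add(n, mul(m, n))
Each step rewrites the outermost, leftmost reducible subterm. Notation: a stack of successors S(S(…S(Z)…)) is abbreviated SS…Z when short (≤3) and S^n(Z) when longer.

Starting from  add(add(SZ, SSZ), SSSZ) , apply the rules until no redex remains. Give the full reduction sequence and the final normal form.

  start: add(add(SZ, SSZ), SSSZ)
  step 1: add(S(add(Z, SSZ)), SSSZ)
  step 2: S(add(add(Z, SSZ), SSSZ))
  step 3: S(add(SSZ, SSSZ))
  step 4: S(S(add(SZ, SSSZ)))
  step 5: S(S(S(add(Z, SSSZ))))
  step 6: S^6(Z)

Answer: normal form = S^6(Z)  (in 6 steps)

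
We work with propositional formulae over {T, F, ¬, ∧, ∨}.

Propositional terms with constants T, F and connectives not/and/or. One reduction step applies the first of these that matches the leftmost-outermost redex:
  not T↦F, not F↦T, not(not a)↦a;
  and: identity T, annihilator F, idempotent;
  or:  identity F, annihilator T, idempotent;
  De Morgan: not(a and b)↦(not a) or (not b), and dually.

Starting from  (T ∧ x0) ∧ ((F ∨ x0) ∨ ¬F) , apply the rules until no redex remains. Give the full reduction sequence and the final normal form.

  start: (T ∧ x0) ∧ ((F ∨ x0) ∨ ¬F)
  step 1: x0 ∧ ((F ∨ x0) ∨ ¬F)
  step 2: x0 ∧ (x0 ∨ ¬F)
  step 3: x0 ∧ (x0 ∨ T)
  step 4: x0 ∧ T
  step 5: x0

Answer: normal form = x0  (in 5 steps)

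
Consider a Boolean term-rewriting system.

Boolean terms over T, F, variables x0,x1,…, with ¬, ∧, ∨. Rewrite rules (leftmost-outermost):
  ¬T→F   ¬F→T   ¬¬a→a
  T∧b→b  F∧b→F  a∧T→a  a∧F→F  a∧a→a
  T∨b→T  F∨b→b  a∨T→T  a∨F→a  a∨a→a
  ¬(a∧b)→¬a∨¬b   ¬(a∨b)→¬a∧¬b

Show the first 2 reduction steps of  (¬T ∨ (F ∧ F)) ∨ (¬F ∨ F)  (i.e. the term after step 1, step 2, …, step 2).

Answer: after 2 steps: (F ∧ F) ∨ (¬F ∨ F)

Derivation:
  start: (¬T ∨ (F ∧ F)) ∨ (¬F ∨ F)
  →1  (F ∨ (F ∧ F)) ∨ (¬F ∨ F)
  →2  (F ∧ F) ∨ (¬F ∨ F)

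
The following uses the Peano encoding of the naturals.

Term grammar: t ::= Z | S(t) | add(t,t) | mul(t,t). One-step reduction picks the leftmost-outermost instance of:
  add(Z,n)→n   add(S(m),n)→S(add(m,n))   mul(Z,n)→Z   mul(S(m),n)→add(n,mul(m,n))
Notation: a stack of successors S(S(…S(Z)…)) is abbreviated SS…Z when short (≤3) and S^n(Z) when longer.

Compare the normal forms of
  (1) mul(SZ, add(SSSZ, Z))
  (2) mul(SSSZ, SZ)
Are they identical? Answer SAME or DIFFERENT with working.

Answer: SAME — A ⇓ SSSZ, B ⇓ SSSZ

Derivation:
Term A:
  start: mul(SZ, add(SSSZ, Z))
  →1  add(add(SSSZ, Z), mul(Z, add(SSSZ, Z)))
  →2  add(S(add(SSZ, Z)), mul(Z, add(SSSZ, Z)))
  →3  S(add(add(SSZ, Z), mul(Z, add(SSSZ, Z))))
  →4  S(add(S(add(SZ, Z)), mul(Z, add(SSSZ, Z))))
  →5  S(S(add(add(SZ, Z), mul(Z, add(SSSZ, Z)))))
  →6  S(S(add(S(add(Z, Z)), mul(Z, add(SSSZ, Z)))))
  →7  S(S(S(add(add(Z, Z), mul(Z, add(SSSZ, Z))))))
  →8  S(S(S(add(Z, mul(Z, add(SSSZ, Z))))))
  →9  S(S(S(mul(Z, add(SSSZ, Z)))))
  →10  SSSZ

Term B:
  start: mul(SSSZ, SZ)
  →1  add(SZ, mul(SSZ, SZ))
  →2  S(add(Z, mul(SSZ, SZ)))
  →3  S(mul(SSZ, SZ))
  →4  S(add(SZ, mul(SZ, SZ)))
  →5  S(S(add(Z, mul(SZ, SZ))))
  →6  S(S(mul(SZ, SZ)))
  →7  S(S(add(SZ, mul(Z, SZ))))
  →8  S(S(S(add(Z, mul(Z, SZ)))))
  →9  S(S(S(mul(Z, SZ))))
  →10  SSSZ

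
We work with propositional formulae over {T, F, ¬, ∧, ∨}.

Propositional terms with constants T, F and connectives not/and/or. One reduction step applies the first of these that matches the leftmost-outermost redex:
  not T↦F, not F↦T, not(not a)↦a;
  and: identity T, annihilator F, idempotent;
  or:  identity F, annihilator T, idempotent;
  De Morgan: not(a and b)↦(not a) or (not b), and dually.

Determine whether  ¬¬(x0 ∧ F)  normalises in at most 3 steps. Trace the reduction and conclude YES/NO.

  start: ¬¬(x0 ∧ F)
  [1] x0 ∧ F
  [2] F

Answer: YES — reaches normal form F in 2 ≤ 3 steps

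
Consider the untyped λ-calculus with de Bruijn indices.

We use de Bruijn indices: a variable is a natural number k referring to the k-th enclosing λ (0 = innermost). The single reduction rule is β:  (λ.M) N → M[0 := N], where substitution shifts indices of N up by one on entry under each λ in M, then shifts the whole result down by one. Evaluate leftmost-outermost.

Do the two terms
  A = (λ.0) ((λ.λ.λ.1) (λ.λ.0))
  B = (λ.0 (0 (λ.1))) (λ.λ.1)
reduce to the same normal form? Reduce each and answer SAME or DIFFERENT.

Answer: DIFFERENT — A ⇓ λ.λ.1, B ⇓ λ.λ.λ.λ.λ.1

Derivation:
Term A:
  start: (λ.0) ((λ.λ.λ.1) (λ.λ.0))
  step 1: (λ.λ.λ.1) (λ.λ.0)
  step 2: λ.λ.1

Term B:
  start: (λ.0 (0 (λ.1))) (λ.λ.1)
  step 1: (λ.λ.1) ((λ.λ.1) (λ.λ.λ.1))
  step 2: λ.(λ.λ.1) (λ.λ.λ.1)
  step 3: λ.λ.λ.λ.λ.1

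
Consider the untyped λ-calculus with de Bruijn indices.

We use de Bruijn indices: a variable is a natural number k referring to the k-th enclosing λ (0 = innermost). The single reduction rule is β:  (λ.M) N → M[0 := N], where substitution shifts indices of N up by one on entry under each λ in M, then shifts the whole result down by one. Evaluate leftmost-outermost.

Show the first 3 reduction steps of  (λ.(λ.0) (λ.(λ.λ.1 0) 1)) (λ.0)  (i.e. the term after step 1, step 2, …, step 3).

Answer: after 3 steps: λ.λ.(λ.0) 0

Working:
  start: (λ.(λ.0) (λ.(λ.λ.1 0) 1)) (λ.0)
  →1  (λ.0) (λ.(λ.λ.1 0) (λ.0))
  →2  λ.(λ.λ.1 0) (λ.0)
  →3  λ.λ.(λ.0) 0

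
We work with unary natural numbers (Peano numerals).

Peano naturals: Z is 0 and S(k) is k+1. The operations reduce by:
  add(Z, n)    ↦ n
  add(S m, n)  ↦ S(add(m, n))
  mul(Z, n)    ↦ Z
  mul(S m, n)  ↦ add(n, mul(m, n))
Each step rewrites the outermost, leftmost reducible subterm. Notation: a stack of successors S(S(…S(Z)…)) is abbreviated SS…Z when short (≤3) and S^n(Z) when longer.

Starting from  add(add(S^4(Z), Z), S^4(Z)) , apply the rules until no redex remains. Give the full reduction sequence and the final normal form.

  start: add(add(S^4(Z), Z), S^4(Z))
  [1] add(S(add(SSSZ, Z)), S^4(Z))
  [2] S(add(add(SSSZ, Z), S^4(Z)))
  [3] S(add(S(add(SSZ, Z)), S^4(Z)))
  [4] S(S(add(add(SSZ, Z), S^4(Z))))
  [5] S(S(add(S(add(SZ, Z)), S^4(Z))))
  [6] S(S(S(add(add(SZ, Z), S^4(Z)))))
  [7] S(S(S(add(S(add(Z, Z)), S^4(Z)))))
  [8] S(S(S(S(add(add(Z, Z), S^4(Z))))))
  [9] S(S(S(S(add(Z, S^4(Z))))))
  [10] S^8(Z)

Answer: normal form = S^8(Z)  (in 10 steps)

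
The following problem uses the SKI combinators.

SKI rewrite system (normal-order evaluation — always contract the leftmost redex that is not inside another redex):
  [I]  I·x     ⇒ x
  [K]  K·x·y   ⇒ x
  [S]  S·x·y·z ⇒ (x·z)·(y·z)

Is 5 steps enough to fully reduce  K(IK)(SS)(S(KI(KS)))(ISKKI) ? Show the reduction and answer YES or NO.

  start: K(IK)(SS)(S(KI(KS)))(ISKKI)
  [1] IK(S(KI(KS)))(ISKKI)
  [2] K(S(KI(KS)))(ISKKI)
  [3] S(KI(KS))
  [4] SI

Answer: YES — reaches normal form SI in 4 ≤ 5 steps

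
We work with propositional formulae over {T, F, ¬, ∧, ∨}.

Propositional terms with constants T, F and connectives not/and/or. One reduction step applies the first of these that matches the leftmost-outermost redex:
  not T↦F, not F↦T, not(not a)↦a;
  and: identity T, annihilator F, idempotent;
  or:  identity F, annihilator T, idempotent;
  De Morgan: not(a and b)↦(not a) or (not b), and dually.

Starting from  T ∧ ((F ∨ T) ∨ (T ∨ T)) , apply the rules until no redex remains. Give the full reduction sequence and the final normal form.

Answer: normal form = T  (in 3 steps)

Reduction:
  start: T ∧ ((F ∨ T) ∨ (T ∨ T))
  →1  (F ∨ T) ∨ (T ∨ T)
  →2  T ∨ (T ∨ T)
  →3  T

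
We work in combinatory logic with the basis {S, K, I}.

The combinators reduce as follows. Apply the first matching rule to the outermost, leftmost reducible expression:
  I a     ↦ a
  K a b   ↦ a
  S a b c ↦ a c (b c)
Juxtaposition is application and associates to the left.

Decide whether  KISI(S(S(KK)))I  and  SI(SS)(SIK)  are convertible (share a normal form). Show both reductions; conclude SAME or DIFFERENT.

Term A:
  start: KISI(S(S(KK)))I
  [1] II(S(S(KK)))I
  [2] I(S(S(KK)))I
  [3] S(S(KK))I

Term B:
  start: SI(SS)(SIK)
  [1] I(SIK)(SS(SIK))
  [2] SIK(SS(SIK))
  [3] I(SS(SIK))(K(SS(SIK)))
  [4] SS(SIK)(K(SS(SIK)))
  [5] S(K(SS(SIK)))(SIK(K(SS(SIK))))
  [6] S(K(SS(SIK)))(I(K(SS(SIK)))(K(K(SS(SIK)))))
  [7] S(K(SS(SIK)))(K(SS(SIK))(K(K(SS(SIK)))))
  [8] S(K(SS(SIK)))(SS(SIK))

Answer: DIFFERENT — A ⇓ S(S(KK))I, B ⇓ S(K(SS(SIK)))(SS(SIK))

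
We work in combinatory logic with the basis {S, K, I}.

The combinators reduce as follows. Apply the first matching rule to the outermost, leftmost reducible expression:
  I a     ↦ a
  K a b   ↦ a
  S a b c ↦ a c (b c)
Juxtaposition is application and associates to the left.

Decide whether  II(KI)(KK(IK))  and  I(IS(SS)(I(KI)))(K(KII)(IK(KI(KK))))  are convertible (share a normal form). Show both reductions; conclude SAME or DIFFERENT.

Answer: DIFFERENT — A ⇓ I, B ⇓ SII

Derivation:
Term A:
  start: II(KI)(KK(IK))
  →1  I(KI)(KK(IK))
  →2  KI(KK(IK))
  →3  I

Term B:
  start: I(IS(SS)(I(KI)))(K(KII)(IK(KI(KK))))
  →1  IS(SS)(I(KI))(K(KII)(IK(KI(KK))))
  →2  S(SS)(I(KI))(K(KII)(IK(KI(KK))))
  →3  SS(K(KII)(IK(KI(KK))))(I(KI)(K(KII)(IK(KI(KK)))))
  →4  S(I(KI)(K(KII)(IK(KI(KK)))))(K(KII)(IK(KI(KK)))(I(KI)(K(KII)(IK(KI(KK))))))
  →5  S(KI(K(KII)(IK(KI(KK)))))(K(KII)(IK(KI(KK)))(I(KI)(K(KII)(IK(KI(KK))))))
  →6  SI(K(KII)(IK(KI(KK)))(I(KI)(K(KII)(IK(KI(KK))))))
  →7  SI(KII(I(KI)(K(KII)(IK(KI(KK))))))
  →8  SI(I(I(KI)(K(KII)(IK(KI(KK))))))
  →9  SI(I(KI)(K(KII)(IK(KI(KK)))))
  →10  SI(KI(K(KII)(IK(KI(KK)))))
  →11  SII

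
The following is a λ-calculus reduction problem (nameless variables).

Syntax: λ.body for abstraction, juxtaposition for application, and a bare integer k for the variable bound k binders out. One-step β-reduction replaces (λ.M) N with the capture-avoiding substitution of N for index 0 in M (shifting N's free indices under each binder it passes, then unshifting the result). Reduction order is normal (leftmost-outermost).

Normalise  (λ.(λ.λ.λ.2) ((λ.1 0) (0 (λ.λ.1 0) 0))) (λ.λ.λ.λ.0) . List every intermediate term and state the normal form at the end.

Answer: normal form = λ.λ.λ.λ.λ.0  (in 4 steps)

Reduction:
  start: (λ.(λ.λ.λ.2) ((λ.1 0) (0 (λ.λ.1 0) 0))) (λ.λ.λ.λ.0)
  [1] (λ.λ.λ.2) ((λ.(λ.λ.λ.λ.0) 0) ((λ.λ.λ.λ.0) (λ.λ.1 0) (λ.λ.λ.λ.0)))
  [2] λ.λ.(λ.(λ.λ.λ.λ.0) 0) ((λ.λ.λ.λ.0) (λ.λ.1 0) (λ.λ.λ.λ.0))
  [3] λ.λ.(λ.λ.λ.λ.0) ((λ.λ.λ.λ.0) (λ.λ.1 0) (λ.λ.λ.λ.0))
  [4] λ.λ.λ.λ.λ.0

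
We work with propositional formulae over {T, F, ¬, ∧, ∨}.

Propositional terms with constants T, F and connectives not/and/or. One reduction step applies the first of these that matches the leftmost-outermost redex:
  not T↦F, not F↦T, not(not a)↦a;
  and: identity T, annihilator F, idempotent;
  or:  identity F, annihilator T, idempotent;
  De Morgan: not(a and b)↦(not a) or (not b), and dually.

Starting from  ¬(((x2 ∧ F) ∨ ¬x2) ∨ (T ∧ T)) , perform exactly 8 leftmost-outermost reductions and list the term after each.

  start: ¬(((x2 ∧ F) ∨ ¬x2) ∨ (T ∧ T))
  step 1: ¬((x2 ∧ F) ∨ ¬x2) ∧ ¬(T ∧ T)
  step 2: (¬(x2 ∧ F) ∧ ¬¬x2) ∧ ¬(T ∧ T)
  step 3: ((¬x2 ∨ ¬F) ∧ ¬¬x2) ∧ ¬(T ∧ T)
  step 4: ((¬x2 ∨ T) ∧ ¬¬x2) ∧ ¬(T ∧ T)
  step 5: (T ∧ ¬¬x2) ∧ ¬(T ∧ T)
  step 6: ¬¬x2 ∧ ¬(T ∧ T)
  step 7: x2 ∧ ¬(T ∧ T)
  step 8: x2 ∧ (¬T ∨ ¬T)

Answer: after 8 steps: x2 ∧ (¬T ∨ ¬T)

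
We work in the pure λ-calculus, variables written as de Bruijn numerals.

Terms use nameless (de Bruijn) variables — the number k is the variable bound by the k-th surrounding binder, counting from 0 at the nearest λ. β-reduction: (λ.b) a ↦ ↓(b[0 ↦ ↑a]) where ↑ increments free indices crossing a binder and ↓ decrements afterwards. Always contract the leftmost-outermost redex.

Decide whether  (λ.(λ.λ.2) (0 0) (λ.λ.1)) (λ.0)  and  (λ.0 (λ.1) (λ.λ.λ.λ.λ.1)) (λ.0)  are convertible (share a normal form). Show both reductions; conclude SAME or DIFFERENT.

Answer: SAME — A ⇓ λ.0, B ⇓ λ.0

Derivation:
Term A:
  start: (λ.(λ.λ.2) (0 0) (λ.λ.1)) (λ.0)
  →1  (λ.λ.λ.0) ((λ.0) (λ.0)) (λ.λ.1)
  →2  (λ.λ.0) (λ.λ.1)
  →3  λ.0

Term B:
  start: (λ.0 (λ.1) (λ.λ.λ.λ.λ.1)) (λ.0)
  →1  (λ.0) (λ.λ.0) (λ.λ.λ.λ.λ.1)
  →2  (λ.λ.0) (λ.λ.λ.λ.λ.1)
  →3  λ.0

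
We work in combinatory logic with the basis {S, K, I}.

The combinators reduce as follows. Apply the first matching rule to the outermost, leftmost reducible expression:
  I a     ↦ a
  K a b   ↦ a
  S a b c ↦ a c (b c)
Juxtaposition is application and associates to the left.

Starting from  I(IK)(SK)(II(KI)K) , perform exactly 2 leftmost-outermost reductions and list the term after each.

  start: I(IK)(SK)(II(KI)K)
  step 1: IK(SK)(II(KI)K)
  step 2: K(SK)(II(KI)K)

Answer: after 2 steps: K(SK)(II(KI)K)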